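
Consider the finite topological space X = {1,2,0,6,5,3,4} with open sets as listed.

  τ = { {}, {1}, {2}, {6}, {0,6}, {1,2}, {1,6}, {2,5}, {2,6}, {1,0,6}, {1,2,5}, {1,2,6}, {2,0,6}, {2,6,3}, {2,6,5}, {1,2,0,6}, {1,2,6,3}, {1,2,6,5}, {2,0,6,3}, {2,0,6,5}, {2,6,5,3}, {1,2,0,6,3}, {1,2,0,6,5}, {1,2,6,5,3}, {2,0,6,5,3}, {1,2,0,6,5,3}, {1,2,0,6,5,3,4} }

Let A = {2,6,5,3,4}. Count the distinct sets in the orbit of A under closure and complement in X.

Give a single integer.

cl via duality: int({1,0}) = {1}, so X∖{1} = {2,0,6,5,3,4}
Write k for closure, c for complement:
  1. A     = {2,6,5,3,4}
  2. kA    = {2,0,6,5,3,4}
  3. cA    = {1,0}
  4. ckA   = {1}
  5. kcA   = {1,0,4}
  6. kckA  = {1,4}
  7. ckcA  = {2,6,5,3}
  8. ckckA = {2,0,6,5,3}
applying k or c yields no new set

8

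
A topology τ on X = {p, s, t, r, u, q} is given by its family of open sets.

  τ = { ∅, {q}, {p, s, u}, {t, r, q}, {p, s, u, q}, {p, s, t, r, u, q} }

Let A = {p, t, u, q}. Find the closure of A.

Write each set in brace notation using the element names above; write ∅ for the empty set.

closure: X∖int(X∖A) = X∖∅ = {p, s, t, r, u, q}

{p, s, t, r, u, q}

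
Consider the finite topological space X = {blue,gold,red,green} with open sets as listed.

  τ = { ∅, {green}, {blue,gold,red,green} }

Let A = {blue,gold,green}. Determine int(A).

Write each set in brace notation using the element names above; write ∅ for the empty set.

interior: largest open inside A is {green} (from ∅, {green})

{green}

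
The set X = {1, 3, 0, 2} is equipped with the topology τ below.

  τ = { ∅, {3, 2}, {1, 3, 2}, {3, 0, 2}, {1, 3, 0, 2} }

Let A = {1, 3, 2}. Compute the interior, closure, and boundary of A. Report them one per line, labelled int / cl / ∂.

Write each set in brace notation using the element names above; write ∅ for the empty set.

U open, U⊆A: ∅, {3, 2}, {1, 3, 2}. int(A) = ⋃ = {1, 3, 2}
X∖A={0}, int(X∖A)=∅, hence cl(A)={1, 3, 0, 2}
∂A: remove int from cl → {0}

int(A) = {1, 3, 2}
cl(A)  = {1, 3, 0, 2}
∂A     = {0}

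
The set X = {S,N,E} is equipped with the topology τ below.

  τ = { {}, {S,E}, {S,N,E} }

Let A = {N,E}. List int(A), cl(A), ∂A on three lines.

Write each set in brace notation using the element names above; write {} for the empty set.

open subsets of A: {}; so int(A) = {}
closure: X∖int(X∖A) = X∖{} = {S,N,E}
∂A = {S,N,E} minus {} = {S,N,E}

int(A) = {}
cl(A)  = {S,N,E}
∂A     = {S,N,E}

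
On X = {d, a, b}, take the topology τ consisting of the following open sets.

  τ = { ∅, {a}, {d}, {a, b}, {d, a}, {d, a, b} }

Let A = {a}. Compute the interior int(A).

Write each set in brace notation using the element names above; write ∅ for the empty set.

opens ⊆ A: ∅, {a}; union → int = {a}

{a}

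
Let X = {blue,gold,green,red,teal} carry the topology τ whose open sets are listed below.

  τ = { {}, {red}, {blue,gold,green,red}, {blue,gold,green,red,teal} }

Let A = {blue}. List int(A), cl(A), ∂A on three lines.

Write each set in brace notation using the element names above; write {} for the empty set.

U open, U⊆A: {}. int(A) = ⋃ = {}
X∖A={gold,green,red,teal}, int(X∖A)={red}, hence cl(A)={blue,gold,green,teal}
∂A: remove int from cl → {blue,gold,green,teal}

int(A) = {}
cl(A)  = {blue,gold,green,teal}
∂A     = {blue,gold,green,teal}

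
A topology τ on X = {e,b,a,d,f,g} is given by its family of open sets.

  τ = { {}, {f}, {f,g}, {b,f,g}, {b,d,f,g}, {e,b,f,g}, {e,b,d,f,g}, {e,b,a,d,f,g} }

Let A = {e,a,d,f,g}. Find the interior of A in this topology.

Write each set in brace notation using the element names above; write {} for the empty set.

opens ⊆ A: {}, {f}, {f,g}; union → int = {f,g}

{f,g}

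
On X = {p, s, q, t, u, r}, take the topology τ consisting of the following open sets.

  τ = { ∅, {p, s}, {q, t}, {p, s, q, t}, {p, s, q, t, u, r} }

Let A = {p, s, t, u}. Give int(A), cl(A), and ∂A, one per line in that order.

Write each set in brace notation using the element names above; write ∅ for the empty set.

interior: largest open inside A is {p, s} (from ∅, {p, s})
cl via duality: int({q, r}) = ∅, so X∖∅ = {p, s, q, t, u, r}
cl∖int = {q, t, u, r}

int(A) = {p, s}
cl(A)  = {p, s, q, t, u, r}
∂A     = {q, t, u, r}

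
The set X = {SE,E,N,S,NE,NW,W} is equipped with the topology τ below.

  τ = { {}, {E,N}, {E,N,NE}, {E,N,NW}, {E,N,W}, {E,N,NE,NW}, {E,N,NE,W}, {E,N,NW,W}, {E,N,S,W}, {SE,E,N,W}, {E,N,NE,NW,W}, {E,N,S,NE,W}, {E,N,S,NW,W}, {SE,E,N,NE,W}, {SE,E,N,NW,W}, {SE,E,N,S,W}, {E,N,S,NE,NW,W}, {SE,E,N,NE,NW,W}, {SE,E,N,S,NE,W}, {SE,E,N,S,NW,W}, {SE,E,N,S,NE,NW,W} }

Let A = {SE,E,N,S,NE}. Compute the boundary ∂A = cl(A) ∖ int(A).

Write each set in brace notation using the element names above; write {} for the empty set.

{SE,S,NW,W}

U open, U⊆A: {}, {E,N}, {E,N,NE}. int(A) = ⋃ = {E,N,NE}
X∖A={NW,W}, int(X∖A)={}, hence cl(A)={SE,E,N,S,NE,NW,W}
∂A: remove int from cl → {SE,S,NW,W}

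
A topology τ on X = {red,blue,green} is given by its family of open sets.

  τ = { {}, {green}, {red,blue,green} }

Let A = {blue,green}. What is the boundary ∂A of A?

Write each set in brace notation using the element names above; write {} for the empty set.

open subsets of A: {}, {green}; so int(A) = {green}
closure: X∖int(X∖A) = X∖{} = {red,blue,green}
∂A = {red,blue,green} minus {green} = {red,blue}

{red,blue}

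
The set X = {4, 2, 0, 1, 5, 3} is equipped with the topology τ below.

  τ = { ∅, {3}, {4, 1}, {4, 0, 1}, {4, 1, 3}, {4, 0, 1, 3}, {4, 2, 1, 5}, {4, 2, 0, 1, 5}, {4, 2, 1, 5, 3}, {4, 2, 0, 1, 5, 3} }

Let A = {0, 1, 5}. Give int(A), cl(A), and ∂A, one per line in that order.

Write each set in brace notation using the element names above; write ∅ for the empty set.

int(A) = ∅
cl(A)  = {4, 2, 0, 1, 5}
∂A     = {4, 2, 0, 1, 5}

interior: largest open inside A is ∅ (from ∅)
cl via duality: int({4, 2, 3}) = {3}, so X∖{3} = {4, 2, 0, 1, 5}
cl∖int = {4, 2, 0, 1, 5}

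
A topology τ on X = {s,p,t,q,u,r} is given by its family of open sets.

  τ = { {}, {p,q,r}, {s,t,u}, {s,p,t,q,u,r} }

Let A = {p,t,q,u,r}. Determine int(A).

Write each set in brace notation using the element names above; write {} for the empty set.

open subsets of A: {}, {p,q,r}; so int(A) = {p,q,r}

{p,q,r}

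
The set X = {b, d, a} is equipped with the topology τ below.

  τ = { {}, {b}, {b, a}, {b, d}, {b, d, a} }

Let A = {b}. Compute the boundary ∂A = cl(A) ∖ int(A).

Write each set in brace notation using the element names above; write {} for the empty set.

interior: largest open inside A is {b} (from {}, {b})
cl via duality: int({d, a}) = {}, so X∖{} = {b, d, a}
cl∖int = {d, a}

{d, a}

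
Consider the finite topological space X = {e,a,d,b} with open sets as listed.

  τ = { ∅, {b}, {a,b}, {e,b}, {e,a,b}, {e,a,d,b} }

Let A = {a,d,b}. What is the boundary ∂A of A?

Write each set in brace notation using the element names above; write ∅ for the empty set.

{e,d}

U open, U⊆A: ∅, {b}, {a,b}. int(A) = ⋃ = {a,b}
X∖A={e}, int(X∖A)=∅, hence cl(A)={e,a,d,b}
∂A: remove int from cl → {e,d}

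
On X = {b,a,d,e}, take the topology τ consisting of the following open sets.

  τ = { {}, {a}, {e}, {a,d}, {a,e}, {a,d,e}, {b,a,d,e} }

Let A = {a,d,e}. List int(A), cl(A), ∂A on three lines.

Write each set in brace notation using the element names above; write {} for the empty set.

open subsets of A: {}, {e}, {a}, {a,d}, {a,e}, {a,d,e}; so int(A) = {a,d,e}
closure: X∖int(X∖A) = X∖{} = {b,a,d,e}
∂A = {b,a,d,e} minus {a,d,e} = {b}

int(A) = {a,d,e}
cl(A)  = {b,a,d,e}
∂A     = {b}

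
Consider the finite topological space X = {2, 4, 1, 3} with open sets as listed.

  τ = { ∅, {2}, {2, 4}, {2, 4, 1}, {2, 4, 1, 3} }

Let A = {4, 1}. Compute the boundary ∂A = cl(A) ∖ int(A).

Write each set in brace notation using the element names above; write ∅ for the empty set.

{4, 1, 3}

open subsets of A: ∅; so int(A) = ∅
closure: X∖int(X∖A) = X∖{2} = {4, 1, 3}
∂A = {4, 1, 3} minus ∅ = {4, 1, 3}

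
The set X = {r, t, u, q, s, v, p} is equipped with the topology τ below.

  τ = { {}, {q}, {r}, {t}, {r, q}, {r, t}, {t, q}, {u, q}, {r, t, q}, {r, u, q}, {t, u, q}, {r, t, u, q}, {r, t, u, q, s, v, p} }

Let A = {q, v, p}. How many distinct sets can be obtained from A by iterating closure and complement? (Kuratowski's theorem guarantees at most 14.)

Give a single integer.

closure: X∖int(X∖A) = X∖{r, t} = {u, q, s, v, p}
Let k=closure and c=complement:
  1. A     = {q, v, p}
  2. kA    = {u, q, s, v, p}
  3. cA    = {r, t, u, s}
  4. ckA   = {r, t}
  5. kcA   = {r, t, u, s, v, p}
  6. kckA  = {r, t, s, v, p}
  7. ckcA  = {q}
  8. ckckA = {u, q}
— saturated at 8

8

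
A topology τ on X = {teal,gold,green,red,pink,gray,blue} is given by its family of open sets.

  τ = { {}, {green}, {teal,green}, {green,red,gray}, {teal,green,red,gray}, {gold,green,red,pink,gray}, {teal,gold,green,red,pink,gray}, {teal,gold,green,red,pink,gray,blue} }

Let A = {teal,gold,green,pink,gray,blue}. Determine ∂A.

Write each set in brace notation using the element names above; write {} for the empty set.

{gold,red,pink,gray,blue}

open subsets of A: {}, {green}, {teal,green}; so int(A) = {teal,green}
closure: X∖int(X∖A) = X∖{} = {teal,gold,green,red,pink,gray,blue}
∂A = {teal,gold,green,red,pink,gray,blue} minus {teal,green} = {gold,red,pink,gray,blue}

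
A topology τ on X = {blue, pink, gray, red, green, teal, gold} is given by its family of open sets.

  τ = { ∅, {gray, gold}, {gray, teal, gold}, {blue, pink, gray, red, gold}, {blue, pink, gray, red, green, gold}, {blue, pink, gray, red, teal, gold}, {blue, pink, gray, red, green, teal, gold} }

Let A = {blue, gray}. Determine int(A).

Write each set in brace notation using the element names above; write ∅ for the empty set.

opens ⊆ A: ∅; union → int = ∅

∅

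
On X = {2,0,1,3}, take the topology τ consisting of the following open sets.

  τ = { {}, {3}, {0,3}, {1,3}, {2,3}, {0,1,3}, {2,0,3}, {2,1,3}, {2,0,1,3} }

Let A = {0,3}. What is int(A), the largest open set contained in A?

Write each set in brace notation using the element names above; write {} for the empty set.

{0,3}

opens ⊆ A: {}, {3}, {0,3}; union → int = {0,3}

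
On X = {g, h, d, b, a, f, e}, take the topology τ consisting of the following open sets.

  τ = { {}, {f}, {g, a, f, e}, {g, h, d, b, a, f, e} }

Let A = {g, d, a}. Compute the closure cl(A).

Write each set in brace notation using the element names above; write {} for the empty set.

{g, h, d, b, a, e}

closure: X∖int(X∖A) = X∖{f} = {g, h, d, b, a, e}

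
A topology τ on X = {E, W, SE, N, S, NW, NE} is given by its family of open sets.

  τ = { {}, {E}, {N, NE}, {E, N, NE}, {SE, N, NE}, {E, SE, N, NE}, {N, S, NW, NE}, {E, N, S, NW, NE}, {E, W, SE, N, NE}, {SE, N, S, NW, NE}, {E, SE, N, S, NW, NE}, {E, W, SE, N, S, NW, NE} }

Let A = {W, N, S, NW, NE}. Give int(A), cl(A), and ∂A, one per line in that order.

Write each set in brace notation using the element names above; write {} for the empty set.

int(A) = {N, S, NW, NE}
cl(A)  = {W, SE, N, S, NW, NE}
∂A     = {W, SE}

interior: largest open inside A is {N, S, NW, NE} (from {}, {N, NE}, {N, S, NW, NE})
cl via duality: int({E, SE}) = {E}, so X∖{E} = {W, SE, N, S, NW, NE}
cl∖int = {W, SE}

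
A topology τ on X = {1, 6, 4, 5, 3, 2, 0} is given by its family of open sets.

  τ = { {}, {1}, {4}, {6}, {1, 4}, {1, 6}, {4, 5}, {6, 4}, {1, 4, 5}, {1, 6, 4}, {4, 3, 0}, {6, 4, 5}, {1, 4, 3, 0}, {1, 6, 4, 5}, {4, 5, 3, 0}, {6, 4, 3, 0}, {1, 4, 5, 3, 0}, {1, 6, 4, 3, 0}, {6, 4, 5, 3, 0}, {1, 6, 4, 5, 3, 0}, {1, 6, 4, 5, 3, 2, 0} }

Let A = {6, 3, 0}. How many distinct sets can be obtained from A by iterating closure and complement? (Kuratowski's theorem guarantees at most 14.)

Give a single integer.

complement {1, 4, 5, 2}; its interior {1, 4, 5}; cl(A) = X∖{1, 4, 5} = {6, 3, 2, 0}
With k = closure, c = complement:
  1. A     = {6, 3, 0}
  2. kA    = {6, 3, 2, 0}
  3. cA    = {1, 4, 5, 2}
  4. ckA   = {1, 4, 5}
  5. kcA   = {1, 4, 5, 3, 2, 0}
  6. ckcA  = {6}
  7. kckcA = {6, 2}
  8. ckckcA = {1, 4, 5, 3, 0}
k, c of each give nothing new

8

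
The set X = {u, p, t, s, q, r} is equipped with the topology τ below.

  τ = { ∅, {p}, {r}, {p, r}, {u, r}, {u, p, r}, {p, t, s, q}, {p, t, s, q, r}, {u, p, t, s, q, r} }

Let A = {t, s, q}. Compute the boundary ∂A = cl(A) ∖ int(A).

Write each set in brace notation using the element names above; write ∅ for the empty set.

opens ⊆ A: ∅; union → int = ∅
complement {u, p, r}; its interior {u, p, r}; cl(A) = X∖{u, p, r} = {t, s, q}
boundary = {t, s, q} ∖ ∅ = {t, s, q}

{t, s, q}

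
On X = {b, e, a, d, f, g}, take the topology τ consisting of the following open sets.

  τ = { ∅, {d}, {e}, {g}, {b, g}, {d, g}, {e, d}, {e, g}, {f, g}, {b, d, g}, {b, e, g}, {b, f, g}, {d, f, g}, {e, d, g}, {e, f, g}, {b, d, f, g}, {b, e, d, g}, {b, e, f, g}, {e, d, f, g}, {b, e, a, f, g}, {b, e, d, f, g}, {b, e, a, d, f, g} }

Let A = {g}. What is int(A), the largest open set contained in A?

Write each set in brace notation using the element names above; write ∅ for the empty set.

U open, U⊆A: ∅, {g}. int(A) = ⋃ = {g}

{g}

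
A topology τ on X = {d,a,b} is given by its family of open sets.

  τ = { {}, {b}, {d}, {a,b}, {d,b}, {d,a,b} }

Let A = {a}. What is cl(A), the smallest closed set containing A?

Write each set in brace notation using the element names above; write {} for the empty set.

cl via duality: int({d,b}) = {d,b}, so X∖{d,b} = {a}

{a}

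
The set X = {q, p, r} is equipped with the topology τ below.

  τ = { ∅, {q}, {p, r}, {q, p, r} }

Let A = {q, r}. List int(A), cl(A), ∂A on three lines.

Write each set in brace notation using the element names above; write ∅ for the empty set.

int(A) = {q}
cl(A)  = {q, p, r}
∂A     = {p, r}

U open, U⊆A: ∅, {q}. int(A) = ⋃ = {q}
X∖A={p}, int(X∖A)=∅, hence cl(A)={q, p, r}
∂A: remove int from cl → {p, r}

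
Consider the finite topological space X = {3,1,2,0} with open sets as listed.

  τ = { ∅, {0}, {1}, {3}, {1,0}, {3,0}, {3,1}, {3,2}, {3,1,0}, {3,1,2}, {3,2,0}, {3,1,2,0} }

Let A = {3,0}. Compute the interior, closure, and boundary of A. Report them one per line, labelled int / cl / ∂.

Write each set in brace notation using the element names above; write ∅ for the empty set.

int(A) = {3,0}
cl(A)  = {3,2,0}
∂A     = {2}

interior: largest open inside A is {3,0} (from ∅, {0}, {3}, {3,0})
cl via duality: int({1,2}) = {1}, so X∖{1} = {3,2,0}
cl∖int = {2}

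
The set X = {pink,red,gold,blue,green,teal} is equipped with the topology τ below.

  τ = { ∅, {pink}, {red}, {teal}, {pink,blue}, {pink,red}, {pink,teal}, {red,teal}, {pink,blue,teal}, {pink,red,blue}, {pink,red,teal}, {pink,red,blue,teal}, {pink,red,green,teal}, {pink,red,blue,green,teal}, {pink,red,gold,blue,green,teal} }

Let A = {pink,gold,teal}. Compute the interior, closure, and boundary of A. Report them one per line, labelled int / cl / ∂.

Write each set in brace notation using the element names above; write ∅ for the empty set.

int(A) = {pink,teal}
cl(A)  = {pink,gold,blue,green,teal}
∂A     = {gold,blue,green}

interior: largest open inside A is {pink,teal} (from ∅, {pink}, {teal}, {pink,teal})
cl via duality: int({red,blue,green}) = {red}, so X∖{red} = {pink,gold,blue,green,teal}
cl∖int = {gold,blue,green}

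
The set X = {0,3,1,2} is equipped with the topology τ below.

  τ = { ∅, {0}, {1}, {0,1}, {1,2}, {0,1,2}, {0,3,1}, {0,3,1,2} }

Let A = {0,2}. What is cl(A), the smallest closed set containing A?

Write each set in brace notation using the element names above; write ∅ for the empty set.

{0,3,2}

X∖A={3,1}, int(X∖A)={1}, hence cl(A)={0,3,2}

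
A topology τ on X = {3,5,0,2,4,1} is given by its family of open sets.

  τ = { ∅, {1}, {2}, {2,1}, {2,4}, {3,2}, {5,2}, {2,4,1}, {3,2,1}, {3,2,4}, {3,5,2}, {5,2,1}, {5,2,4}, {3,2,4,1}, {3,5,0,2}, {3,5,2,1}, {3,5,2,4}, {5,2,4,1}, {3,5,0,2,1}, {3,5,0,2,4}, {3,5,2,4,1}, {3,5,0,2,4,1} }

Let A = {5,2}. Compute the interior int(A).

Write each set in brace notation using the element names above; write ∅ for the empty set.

U open, U⊆A: ∅, {2}, {5,2}. int(A) = ⋃ = {5,2}

{5,2}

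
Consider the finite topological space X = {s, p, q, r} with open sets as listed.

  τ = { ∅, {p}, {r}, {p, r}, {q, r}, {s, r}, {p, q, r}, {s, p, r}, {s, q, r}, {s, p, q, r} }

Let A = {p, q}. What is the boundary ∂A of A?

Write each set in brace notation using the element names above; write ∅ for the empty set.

U open, U⊆A: ∅, {p}. int(A) = ⋃ = {p}
X∖A={s, r}, int(X∖A)={s, r}, hence cl(A)={p, q}
∂A: remove int from cl → {q}

{q}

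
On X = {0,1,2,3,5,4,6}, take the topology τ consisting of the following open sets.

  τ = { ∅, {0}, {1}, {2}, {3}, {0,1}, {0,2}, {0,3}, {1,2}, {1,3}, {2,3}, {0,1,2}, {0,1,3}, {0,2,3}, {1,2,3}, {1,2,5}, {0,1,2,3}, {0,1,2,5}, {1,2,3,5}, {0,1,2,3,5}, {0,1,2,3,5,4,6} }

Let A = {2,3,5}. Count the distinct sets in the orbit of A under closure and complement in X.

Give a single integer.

complement {0,1,4,6}; its interior {0,1}; cl(A) = X∖{0,1} = {2,3,5,4,6}
With k = closure, c = complement:
  1. A     = {2,3,5}
  2. kA    = {2,3,5,4,6}
  3. cA    = {0,1,4,6}
  4. ckA   = {0,1}
  5. kcA   = {0,1,5,4,6}
  6. ckcA  = {2,3}
k, c of each give nothing new

6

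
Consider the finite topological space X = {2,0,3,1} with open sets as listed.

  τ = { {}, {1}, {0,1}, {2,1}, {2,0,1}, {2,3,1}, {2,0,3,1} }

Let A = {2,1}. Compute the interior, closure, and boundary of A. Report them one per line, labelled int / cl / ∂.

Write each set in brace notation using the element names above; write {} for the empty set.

int(A) = {2,1}
cl(A)  = {2,0,3,1}
∂A     = {0,3}

interior: largest open inside A is {2,1} (from {}, {1}, {2,1})
cl via duality: int({0,3}) = {}, so X∖{} = {2,0,3,1}
cl∖int = {0,3}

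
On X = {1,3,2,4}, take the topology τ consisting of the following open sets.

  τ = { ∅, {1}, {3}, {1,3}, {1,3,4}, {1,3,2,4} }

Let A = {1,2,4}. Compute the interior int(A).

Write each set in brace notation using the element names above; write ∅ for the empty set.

{1}

interior: largest open inside A is {1} (from ∅, {1})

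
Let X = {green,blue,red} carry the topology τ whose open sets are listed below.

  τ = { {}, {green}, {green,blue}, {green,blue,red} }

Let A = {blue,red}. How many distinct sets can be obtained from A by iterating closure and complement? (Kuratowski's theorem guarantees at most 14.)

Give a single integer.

X∖A={green}, int(X∖A)={green}, hence cl(A)={blue,red}
Orbit (k=closure, c=complement):
  1. A     = {blue,red}
  2. cA    = {green}
  3. kcA   = {green,blue,red}
  4. ckcA  = {}
(closed under both — stop)

4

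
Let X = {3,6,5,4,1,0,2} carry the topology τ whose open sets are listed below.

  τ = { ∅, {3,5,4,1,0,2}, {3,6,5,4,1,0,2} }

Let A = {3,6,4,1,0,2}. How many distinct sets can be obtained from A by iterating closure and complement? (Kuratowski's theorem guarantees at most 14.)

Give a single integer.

complement {5}; its interior ∅; cl(A) = X∖∅ = {3,6,5,4,1,0,2}
With k = closure, c = complement:
  1. A     = {3,6,4,1,0,2}
  2. kA    = {3,6,5,4,1,0,2}
  3. cA    = {5}
  4. ckA   = ∅
k, c of each give nothing new

4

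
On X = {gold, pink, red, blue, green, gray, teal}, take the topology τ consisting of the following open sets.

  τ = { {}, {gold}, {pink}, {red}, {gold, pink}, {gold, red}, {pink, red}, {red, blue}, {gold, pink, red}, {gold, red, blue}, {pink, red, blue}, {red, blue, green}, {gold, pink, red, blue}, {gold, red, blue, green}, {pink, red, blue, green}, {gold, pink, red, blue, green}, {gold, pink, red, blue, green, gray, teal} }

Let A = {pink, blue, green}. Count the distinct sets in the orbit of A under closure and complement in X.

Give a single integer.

8

complement {gold, red, gray, teal}; its interior {gold, red}; cl(A) = X∖{gold, red} = {pink, blue, green, gray, teal}
With k = closure, c = complement:
  1. A     = {pink, blue, green}
  2. kA    = {pink, blue, green, gray, teal}
  3. cA    = {gold, red, gray, teal}
  4. ckA   = {gold, red}
  5. kcA   = {gold, red, blue, green, gray, teal}
  6. ckcA  = {pink}
  7. kckcA = {pink, gray, teal}
  8. ckckcA = {gold, red, blue, green}
k, c of each give nothing new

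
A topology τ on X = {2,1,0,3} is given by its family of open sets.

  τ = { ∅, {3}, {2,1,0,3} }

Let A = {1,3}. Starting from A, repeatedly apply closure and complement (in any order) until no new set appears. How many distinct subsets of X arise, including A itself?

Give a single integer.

X∖A={2,0}, int(X∖A)=∅, hence cl(A)={2,1,0,3}
Orbit (k=closure, c=complement):
  1. A     = {1,3}
  2. kA    = {2,1,0,3}
  3. cA    = {2,0}
  4. ckA   = ∅
  5. kcA   = {2,1,0}
  6. ckcA  = {3}
(closed under both — stop)

6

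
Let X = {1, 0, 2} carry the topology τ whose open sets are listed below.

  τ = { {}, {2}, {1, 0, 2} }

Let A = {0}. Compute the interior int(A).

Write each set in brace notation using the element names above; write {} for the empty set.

{}

opens ⊆ A: {}; union → int = {}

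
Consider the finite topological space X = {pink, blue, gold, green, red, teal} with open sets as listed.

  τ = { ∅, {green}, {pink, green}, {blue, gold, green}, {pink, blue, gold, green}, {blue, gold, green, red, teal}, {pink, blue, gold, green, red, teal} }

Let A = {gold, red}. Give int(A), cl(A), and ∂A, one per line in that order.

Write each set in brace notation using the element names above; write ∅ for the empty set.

U open, U⊆A: ∅. int(A) = ⋃ = ∅
X∖A={pink, blue, green, teal}, int(X∖A)={pink, green}, hence cl(A)={blue, gold, red, teal}
∂A: remove int from cl → {blue, gold, red, teal}

int(A) = ∅
cl(A)  = {blue, gold, red, teal}
∂A     = {blue, gold, red, teal}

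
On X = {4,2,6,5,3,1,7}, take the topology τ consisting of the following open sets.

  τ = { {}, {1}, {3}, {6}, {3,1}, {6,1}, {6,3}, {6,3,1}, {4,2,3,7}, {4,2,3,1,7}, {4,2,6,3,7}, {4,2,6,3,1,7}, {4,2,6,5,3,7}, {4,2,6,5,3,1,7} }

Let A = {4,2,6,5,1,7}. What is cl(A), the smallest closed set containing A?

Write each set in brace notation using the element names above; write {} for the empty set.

{4,2,6,5,1,7}

closure: X∖int(X∖A) = X∖{3} = {4,2,6,5,1,7}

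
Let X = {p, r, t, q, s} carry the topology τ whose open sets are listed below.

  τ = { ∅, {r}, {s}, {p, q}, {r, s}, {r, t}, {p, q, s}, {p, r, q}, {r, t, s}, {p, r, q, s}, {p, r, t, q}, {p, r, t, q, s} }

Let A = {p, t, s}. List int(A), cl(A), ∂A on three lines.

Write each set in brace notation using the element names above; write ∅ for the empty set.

U open, U⊆A: ∅, {s}. int(A) = ⋃ = {s}
X∖A={r, q}, int(X∖A)={r}, hence cl(A)={p, t, q, s}
∂A: remove int from cl → {p, t, q}

int(A) = {s}
cl(A)  = {p, t, q, s}
∂A     = {p, t, q}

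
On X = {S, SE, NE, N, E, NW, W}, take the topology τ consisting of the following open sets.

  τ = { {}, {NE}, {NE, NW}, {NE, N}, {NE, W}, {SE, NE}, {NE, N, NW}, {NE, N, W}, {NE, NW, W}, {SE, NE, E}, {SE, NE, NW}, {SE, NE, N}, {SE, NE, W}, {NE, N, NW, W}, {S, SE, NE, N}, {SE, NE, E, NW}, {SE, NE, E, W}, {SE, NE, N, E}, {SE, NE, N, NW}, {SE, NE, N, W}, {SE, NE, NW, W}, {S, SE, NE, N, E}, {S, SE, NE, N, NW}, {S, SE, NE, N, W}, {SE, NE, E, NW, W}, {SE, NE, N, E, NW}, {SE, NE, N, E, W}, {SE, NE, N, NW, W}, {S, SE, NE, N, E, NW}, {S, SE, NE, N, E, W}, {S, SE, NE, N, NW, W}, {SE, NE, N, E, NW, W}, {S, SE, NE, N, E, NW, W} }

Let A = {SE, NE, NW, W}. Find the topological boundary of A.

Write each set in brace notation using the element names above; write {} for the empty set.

opens ⊆ A: {}, {NE}, {NE, NW}, {NE, W}, {SE, NE}, {SE, NE, NW}, {SE, NE, W}, {NE, NW, W}, {SE, NE, NW, W}; union → int = {SE, NE, NW, W}
complement {S, N, E}; its interior {}; cl(A) = X∖{} = {S, SE, NE, N, E, NW, W}
boundary = {S, SE, NE, N, E, NW, W} ∖ {SE, NE, NW, W} = {S, N, E}

{S, N, E}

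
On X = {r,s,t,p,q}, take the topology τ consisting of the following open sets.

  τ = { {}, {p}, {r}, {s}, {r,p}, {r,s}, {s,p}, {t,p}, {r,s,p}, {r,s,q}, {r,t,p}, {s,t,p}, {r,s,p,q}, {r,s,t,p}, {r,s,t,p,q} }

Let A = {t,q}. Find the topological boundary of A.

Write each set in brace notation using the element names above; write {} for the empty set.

{t,q}

opens ⊆ A: {}; union → int = {}
complement {r,s,p}; its interior {r,s,p}; cl(A) = X∖{r,s,p} = {t,q}
boundary = {t,q} ∖ {} = {t,q}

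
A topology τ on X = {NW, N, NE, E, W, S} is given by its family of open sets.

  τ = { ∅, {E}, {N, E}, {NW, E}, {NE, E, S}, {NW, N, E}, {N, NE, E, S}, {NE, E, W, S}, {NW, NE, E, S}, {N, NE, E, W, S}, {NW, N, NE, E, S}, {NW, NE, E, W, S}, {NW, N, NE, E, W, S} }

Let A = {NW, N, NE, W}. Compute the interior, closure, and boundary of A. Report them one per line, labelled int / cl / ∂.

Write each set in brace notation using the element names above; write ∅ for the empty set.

U open, U⊆A: ∅. int(A) = ⋃ = ∅
X∖A={E, S}, int(X∖A)={E}, hence cl(A)={NW, N, NE, W, S}
∂A: remove int from cl → {NW, N, NE, W, S}

int(A) = ∅
cl(A)  = {NW, N, NE, W, S}
∂A     = {NW, N, NE, W, S}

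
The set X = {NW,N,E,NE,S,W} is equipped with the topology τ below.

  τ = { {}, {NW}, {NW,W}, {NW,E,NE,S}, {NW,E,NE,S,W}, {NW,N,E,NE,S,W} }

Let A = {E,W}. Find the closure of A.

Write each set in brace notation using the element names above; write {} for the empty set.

cl via duality: int({NW,N,NE,S}) = {NW}, so X∖{NW} = {N,E,NE,S,W}

{N,E,NE,S,W}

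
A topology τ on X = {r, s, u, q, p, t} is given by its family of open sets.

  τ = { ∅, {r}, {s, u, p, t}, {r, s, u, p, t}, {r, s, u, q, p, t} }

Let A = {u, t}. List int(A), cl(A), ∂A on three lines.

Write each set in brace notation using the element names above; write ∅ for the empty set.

int(A) = ∅
cl(A)  = {s, u, q, p, t}
∂A     = {s, u, q, p, t}

opens ⊆ A: ∅; union → int = ∅
complement {r, s, q, p}; its interior {r}; cl(A) = X∖{r} = {s, u, q, p, t}
boundary = {s, u, q, p, t} ∖ ∅ = {s, u, q, p, t}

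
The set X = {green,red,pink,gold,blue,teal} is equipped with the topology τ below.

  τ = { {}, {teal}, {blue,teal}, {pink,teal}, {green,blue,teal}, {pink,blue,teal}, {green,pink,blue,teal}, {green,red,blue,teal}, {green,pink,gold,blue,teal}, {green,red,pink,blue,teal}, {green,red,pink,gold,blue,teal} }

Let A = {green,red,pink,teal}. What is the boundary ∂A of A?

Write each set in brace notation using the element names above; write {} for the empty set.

open subsets of A: {}, {teal}, {pink,teal}; so int(A) = {pink,teal}
closure: X∖int(X∖A) = X∖{} = {green,red,pink,gold,blue,teal}
∂A = {green,red,pink,gold,blue,teal} minus {pink,teal} = {green,red,gold,blue}

{green,red,gold,blue}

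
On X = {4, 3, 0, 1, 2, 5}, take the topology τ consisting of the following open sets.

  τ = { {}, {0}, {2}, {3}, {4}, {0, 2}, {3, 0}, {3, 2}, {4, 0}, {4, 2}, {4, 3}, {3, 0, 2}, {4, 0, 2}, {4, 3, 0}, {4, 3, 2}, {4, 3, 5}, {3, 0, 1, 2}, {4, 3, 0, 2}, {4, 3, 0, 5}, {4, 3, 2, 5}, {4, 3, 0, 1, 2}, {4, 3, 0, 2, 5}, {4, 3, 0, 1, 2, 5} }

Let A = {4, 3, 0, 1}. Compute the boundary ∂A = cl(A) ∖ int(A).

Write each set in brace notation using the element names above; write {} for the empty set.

open subsets of A: {}, {0}, {4}, {3}, {4, 3}, {4, 0}, {3, 0}, {4, 3, 0}; so int(A) = {4, 3, 0}
closure: X∖int(X∖A) = X∖{2} = {4, 3, 0, 1, 5}
∂A = {4, 3, 0, 1, 5} minus {4, 3, 0} = {1, 5}

{1, 5}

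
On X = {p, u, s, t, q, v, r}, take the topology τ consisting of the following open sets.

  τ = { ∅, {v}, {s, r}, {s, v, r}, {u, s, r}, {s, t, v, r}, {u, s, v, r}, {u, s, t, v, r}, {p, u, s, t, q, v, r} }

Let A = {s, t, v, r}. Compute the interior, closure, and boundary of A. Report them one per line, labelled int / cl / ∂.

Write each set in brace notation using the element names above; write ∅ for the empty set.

int(A) = {s, t, v, r}
cl(A)  = {p, u, s, t, q, v, r}
∂A     = {p, u, q}

opens ⊆ A: ∅, {v}, {s, r}, {s, v, r}, {s, t, v, r}; union → int = {s, t, v, r}
complement {p, u, q}; its interior ∅; cl(A) = X∖∅ = {p, u, s, t, q, v, r}
boundary = {p, u, s, t, q, v, r} ∖ {s, t, v, r} = {p, u, q}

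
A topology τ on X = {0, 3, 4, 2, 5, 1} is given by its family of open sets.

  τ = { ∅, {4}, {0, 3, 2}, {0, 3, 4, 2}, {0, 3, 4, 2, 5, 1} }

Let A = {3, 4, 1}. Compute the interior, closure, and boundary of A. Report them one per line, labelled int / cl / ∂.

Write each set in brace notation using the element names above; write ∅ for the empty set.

U open, U⊆A: ∅, {4}. int(A) = ⋃ = {4}
X∖A={0, 2, 5}, int(X∖A)=∅, hence cl(A)={0, 3, 4, 2, 5, 1}
∂A: remove int from cl → {0, 3, 2, 5, 1}

int(A) = {4}
cl(A)  = {0, 3, 4, 2, 5, 1}
∂A     = {0, 3, 2, 5, 1}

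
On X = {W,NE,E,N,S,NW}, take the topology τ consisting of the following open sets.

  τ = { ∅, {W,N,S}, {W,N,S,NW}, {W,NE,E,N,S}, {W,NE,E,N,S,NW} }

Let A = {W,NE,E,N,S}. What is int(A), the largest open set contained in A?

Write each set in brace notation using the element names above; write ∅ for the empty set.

interior: largest open inside A is {W,NE,E,N,S} (from ∅, {W,N,S}, {W,NE,E,N,S})

{W,NE,E,N,S}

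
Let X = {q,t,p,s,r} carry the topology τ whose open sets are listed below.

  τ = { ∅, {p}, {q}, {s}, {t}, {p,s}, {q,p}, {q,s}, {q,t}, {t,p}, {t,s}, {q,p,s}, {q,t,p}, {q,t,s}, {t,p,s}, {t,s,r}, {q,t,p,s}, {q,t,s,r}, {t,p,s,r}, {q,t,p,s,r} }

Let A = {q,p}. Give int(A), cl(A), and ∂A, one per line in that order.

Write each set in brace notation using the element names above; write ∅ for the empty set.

U open, U⊆A: ∅, {p}, {q}, {q,p}. int(A) = ⋃ = {q,p}
X∖A={t,s,r}, int(X∖A)={t,s,r}, hence cl(A)={q,p}
∂A: remove int from cl → ∅

int(A) = {q,p}
cl(A)  = {q,p}
∂A     = ∅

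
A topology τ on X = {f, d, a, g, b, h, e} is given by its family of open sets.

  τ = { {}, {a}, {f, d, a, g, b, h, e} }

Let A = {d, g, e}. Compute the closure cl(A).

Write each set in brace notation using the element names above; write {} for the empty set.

{f, d, g, b, h, e}

X∖A={f, a, b, h}, int(X∖A)={a}, hence cl(A)={f, d, g, b, h, e}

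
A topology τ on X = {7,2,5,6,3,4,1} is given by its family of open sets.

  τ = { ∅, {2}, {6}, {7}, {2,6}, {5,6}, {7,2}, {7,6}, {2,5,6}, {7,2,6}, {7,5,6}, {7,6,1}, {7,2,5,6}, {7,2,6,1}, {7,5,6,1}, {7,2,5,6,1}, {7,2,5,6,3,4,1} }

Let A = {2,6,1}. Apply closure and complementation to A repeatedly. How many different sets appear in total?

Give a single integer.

8

cl via duality: int({7,5,3,4}) = {7}, so X∖{7} = {2,5,6,3,4,1}
Write k for closure, c for complement:
  1. A     = {2,6,1}
  2. kA    = {2,5,6,3,4,1}
  3. cA    = {7,5,3,4}
  4. ckA   = {7}
  5. kcA   = {7,5,3,4,1}
  6. kckA  = {7,3,4,1}
  7. ckcA  = {2,6}
  8. ckckA = {2,5,6}
applying k or c yields no new set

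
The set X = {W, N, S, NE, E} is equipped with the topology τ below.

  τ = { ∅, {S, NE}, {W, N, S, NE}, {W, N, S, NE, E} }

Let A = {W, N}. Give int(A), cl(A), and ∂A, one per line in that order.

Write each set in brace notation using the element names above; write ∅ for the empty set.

interior: largest open inside A is ∅ (from ∅)
cl via duality: int({S, NE, E}) = {S, NE}, so X∖{S, NE} = {W, N, E}
cl∖int = {W, N, E}

int(A) = ∅
cl(A)  = {W, N, E}
∂A     = {W, N, E}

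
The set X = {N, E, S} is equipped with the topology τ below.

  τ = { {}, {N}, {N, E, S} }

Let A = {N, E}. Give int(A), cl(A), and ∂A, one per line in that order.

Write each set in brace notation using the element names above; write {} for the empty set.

int(A) = {N}
cl(A)  = {N, E, S}
∂A     = {E, S}

open subsets of A: {}, {N}; so int(A) = {N}
closure: X∖int(X∖A) = X∖{} = {N, E, S}
∂A = {N, E, S} minus {N} = {E, S}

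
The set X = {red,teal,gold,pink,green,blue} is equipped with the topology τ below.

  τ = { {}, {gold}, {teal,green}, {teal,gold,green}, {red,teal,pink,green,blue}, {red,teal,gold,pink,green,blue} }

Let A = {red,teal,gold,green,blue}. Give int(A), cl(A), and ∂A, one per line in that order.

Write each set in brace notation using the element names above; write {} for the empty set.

open subsets of A: {}, {gold}, {teal,green}, {teal,gold,green}; so int(A) = {teal,gold,green}
closure: X∖int(X∖A) = X∖{} = {red,teal,gold,pink,green,blue}
∂A = {red,teal,gold,pink,green,blue} minus {teal,gold,green} = {red,pink,blue}

int(A) = {teal,gold,green}
cl(A)  = {red,teal,gold,pink,green,blue}
∂A     = {red,pink,blue}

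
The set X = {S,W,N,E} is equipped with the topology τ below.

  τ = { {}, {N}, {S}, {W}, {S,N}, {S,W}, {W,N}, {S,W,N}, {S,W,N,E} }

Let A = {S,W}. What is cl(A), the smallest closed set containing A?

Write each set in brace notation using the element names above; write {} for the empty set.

closure: X∖int(X∖A) = X∖{N} = {S,W,E}

{S,W,E}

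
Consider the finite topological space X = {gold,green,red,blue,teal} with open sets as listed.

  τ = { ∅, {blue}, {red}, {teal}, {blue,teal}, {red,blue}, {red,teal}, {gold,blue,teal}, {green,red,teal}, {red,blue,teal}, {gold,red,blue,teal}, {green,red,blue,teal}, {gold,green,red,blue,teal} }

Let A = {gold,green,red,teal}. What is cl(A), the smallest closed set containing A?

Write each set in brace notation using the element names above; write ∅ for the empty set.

cl via duality: int({blue}) = {blue}, so X∖{blue} = {gold,green,red,teal}

{gold,green,red,teal}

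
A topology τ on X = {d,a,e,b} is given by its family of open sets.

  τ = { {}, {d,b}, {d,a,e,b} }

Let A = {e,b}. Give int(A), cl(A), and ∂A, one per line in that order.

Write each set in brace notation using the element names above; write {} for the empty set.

open subsets of A: {}; so int(A) = {}
closure: X∖int(X∖A) = X∖{} = {d,a,e,b}
∂A = {d,a,e,b} minus {} = {d,a,e,b}

int(A) = {}
cl(A)  = {d,a,e,b}
∂A     = {d,a,e,b}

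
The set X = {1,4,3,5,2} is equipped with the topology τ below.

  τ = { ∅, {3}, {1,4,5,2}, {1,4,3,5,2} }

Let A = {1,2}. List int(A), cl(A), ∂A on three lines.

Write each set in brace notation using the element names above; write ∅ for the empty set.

int(A) = ∅
cl(A)  = {1,4,5,2}
∂A     = {1,4,5,2}

interior: largest open inside A is ∅ (from ∅)
cl via duality: int({4,3,5}) = {3}, so X∖{3} = {1,4,5,2}
cl∖int = {1,4,5,2}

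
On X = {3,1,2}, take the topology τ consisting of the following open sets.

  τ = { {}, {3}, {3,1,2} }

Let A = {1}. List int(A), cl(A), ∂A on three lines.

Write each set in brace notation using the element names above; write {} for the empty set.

int(A) = {}
cl(A)  = {1,2}
∂A     = {1,2}

open subsets of A: {}; so int(A) = {}
closure: X∖int(X∖A) = X∖{3} = {1,2}
∂A = {1,2} minus {} = {1,2}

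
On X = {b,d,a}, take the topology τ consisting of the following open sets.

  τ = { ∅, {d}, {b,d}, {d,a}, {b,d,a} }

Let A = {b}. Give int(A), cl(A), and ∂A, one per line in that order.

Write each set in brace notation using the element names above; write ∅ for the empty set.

int(A) = ∅
cl(A)  = {b}
∂A     = {b}

U open, U⊆A: ∅. int(A) = ⋃ = ∅
X∖A={d,a}, int(X∖A)={d,a}, hence cl(A)={b}
∂A: remove int from cl → {b}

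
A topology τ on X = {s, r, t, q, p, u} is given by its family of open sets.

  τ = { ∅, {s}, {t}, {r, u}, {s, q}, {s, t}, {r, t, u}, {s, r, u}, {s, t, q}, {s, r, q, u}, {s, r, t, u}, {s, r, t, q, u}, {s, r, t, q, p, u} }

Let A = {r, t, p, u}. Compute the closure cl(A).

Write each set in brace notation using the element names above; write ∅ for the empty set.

{r, t, p, u}

X∖A={s, q}, int(X∖A)={s, q}, hence cl(A)={r, t, p, u}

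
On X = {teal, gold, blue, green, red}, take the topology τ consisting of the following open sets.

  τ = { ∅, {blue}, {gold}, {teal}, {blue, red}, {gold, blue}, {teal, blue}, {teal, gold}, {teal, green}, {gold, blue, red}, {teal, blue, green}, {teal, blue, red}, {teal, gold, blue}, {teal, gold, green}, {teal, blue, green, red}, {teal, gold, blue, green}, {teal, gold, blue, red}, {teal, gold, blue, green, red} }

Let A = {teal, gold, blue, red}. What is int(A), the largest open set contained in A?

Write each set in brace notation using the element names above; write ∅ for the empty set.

U open, U⊆A: ∅, {gold}, {teal}, {blue}, {gold, blue}, {teal, gold}, {teal, blue}, {blue, red}, {teal, blue, red}, {teal, gold, blue}, {gold, blue, red}, {teal, gold, blue, red}. int(A) = ⋃ = {teal, gold, blue, red}

{teal, gold, blue, red}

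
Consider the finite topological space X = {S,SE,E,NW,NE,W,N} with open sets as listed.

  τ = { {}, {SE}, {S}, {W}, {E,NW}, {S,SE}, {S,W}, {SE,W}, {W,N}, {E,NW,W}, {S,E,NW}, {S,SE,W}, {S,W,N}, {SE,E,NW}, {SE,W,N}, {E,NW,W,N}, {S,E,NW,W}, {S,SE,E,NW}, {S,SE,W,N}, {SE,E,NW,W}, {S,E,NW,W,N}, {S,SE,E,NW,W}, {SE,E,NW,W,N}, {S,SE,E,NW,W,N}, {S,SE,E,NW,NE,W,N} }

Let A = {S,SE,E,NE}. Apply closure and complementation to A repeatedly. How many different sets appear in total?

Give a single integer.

10

X∖A={NW,W,N}, int(X∖A)={W,N}, hence cl(A)={S,SE,E,NW,NE}
Orbit (k=closure, c=complement):
  1. A     = {S,SE,E,NE}
  2. kA    = {S,SE,E,NW,NE}
  3. cA    = {NW,W,N}
  4. ckA   = {W,N}
  5. kcA   = {E,NW,NE,W,N}
  6. kckA  = {NE,W,N}
  7. ckcA  = {S,SE}
  8. ckckA = {S,SE,E,NW}
  9. kckcA = {S,SE,NE}
  10. ckckcA = {E,NW,W,N}
(closed under both — stop)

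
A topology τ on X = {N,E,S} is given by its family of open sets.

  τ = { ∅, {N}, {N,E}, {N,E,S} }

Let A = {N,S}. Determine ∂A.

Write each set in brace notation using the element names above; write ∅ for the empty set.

interior: largest open inside A is {N} (from ∅, {N})
cl via duality: int({E}) = ∅, so X∖∅ = {N,E,S}
cl∖int = {E,S}

{E,S}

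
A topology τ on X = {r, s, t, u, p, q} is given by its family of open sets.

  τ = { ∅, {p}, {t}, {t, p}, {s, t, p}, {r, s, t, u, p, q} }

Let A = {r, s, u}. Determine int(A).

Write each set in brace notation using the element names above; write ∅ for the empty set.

U open, U⊆A: ∅. int(A) = ⋃ = ∅

∅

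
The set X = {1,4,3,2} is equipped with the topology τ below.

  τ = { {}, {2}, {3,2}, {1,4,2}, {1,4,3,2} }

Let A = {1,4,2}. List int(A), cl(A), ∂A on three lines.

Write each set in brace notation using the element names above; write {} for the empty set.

int(A) = {1,4,2}
cl(A)  = {1,4,3,2}
∂A     = {3}

opens ⊆ A: {}, {2}, {1,4,2}; union → int = {1,4,2}
complement {3}; its interior {}; cl(A) = X∖{} = {1,4,3,2}
boundary = {1,4,3,2} ∖ {1,4,2} = {3}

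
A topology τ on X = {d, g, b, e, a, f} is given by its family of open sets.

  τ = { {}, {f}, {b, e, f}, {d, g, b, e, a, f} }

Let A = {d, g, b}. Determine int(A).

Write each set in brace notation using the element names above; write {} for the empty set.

{}

interior: largest open inside A is {} (from {})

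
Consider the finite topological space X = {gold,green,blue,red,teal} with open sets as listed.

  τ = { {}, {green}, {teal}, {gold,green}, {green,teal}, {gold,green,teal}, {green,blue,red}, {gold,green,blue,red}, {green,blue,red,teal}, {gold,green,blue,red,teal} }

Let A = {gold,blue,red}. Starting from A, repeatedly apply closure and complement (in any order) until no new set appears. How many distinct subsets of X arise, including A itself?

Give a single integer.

closure: X∖int(X∖A) = X∖{green,teal} = {gold,blue,red}
Let k=closure and c=complement:
  1. A     = {gold,blue,red}
  2. cA    = {green,teal}
  3. kcA   = {gold,green,blue,red,teal}
  4. ckcA  = {}
— saturated at 4

4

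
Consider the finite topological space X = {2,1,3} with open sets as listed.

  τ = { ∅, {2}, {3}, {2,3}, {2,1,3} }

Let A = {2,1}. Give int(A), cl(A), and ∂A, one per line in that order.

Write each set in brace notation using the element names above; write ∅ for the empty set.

open subsets of A: ∅, {2}; so int(A) = {2}
closure: X∖int(X∖A) = X∖{3} = {2,1}
∂A = {2,1} minus {2} = {1}

int(A) = {2}
cl(A)  = {2,1}
∂A     = {1}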